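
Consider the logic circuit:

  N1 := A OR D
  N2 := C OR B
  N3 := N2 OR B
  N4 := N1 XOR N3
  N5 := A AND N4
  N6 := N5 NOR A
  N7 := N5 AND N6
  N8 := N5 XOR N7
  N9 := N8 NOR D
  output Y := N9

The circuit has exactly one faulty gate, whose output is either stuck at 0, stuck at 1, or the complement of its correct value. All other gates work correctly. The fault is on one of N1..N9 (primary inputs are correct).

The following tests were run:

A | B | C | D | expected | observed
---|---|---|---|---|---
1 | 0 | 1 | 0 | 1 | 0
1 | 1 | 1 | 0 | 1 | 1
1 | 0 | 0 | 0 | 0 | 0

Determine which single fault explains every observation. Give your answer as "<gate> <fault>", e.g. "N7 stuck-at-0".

N2 stuck-at-0

Fault-free values for test 1 (A=1, B=0, C=1, D=0): N1=1, N2=1, N3=1, N4=0, N5=0, N6=0, N7=0, N8=0, N9=1, giving Y=1. Observed 0.
Test 1: faults giving observed 0 are {N1 stuck-at-0, N1 inverted output, N2 stuck-at-0, N2 inverted output, N3 stuck-at-0, N3 inverted output, N4 stuck-at-1, N4 inverted output, N5 stuck-at-1, N5 inverted output, N7 stuck-at-1, N7 inverted output, N8 stuck-at-1, N8 inverted output, N9 stuck-at-0, N9 inverted output}.
Test 2 (A=1, B=1, C=1, D=0): fault-free N1=1, N2=1, N3=1, N4=0, N5=0, N6=0, N7=0, N8=0, N9=1 → 1; observed 1. Eliminates N1 stuck-at-0, N1 inverted output, N3 stuck-at-0, N3 inverted output, N4 stuck-at-1, N4 inverted output, N5 stuck-at-1, N5 inverted output, N7 stuck-at-1, N7 inverted output, N8 stuck-at-1, N8 inverted output, N9 stuck-at-0, N9 inverted output.
Test 3 (A=1, B=0, C=0, D=0): fault-free N1=1, N2=0, N3=0, N4=1, N5=1, N6=0, N7=0, N8=1, N9=0 → 0; observed 0. Eliminates N2 inverted output.
Only N2 stuck-at-0 is consistent with every test.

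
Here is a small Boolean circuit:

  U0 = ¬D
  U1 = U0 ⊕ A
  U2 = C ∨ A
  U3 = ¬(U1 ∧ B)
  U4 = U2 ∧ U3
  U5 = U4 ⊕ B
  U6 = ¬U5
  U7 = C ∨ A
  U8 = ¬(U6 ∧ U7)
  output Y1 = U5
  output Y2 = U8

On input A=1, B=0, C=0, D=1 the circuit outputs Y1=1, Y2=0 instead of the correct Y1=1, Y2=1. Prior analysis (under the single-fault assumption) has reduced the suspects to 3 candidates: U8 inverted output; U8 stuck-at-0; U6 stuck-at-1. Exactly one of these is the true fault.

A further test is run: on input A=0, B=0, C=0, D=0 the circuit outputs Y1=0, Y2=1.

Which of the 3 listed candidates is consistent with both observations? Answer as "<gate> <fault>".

Evaluate each candidate on input A=0, B=0, C=0, D=0:
  U8 inverted output: U0=1, U1=1, U2=0, U3=1, U4=0, U5=0, U6=1, U7=0, U8=0 [inverted output] → Y1=0, Y2=0 — eliminated
  U8 stuck-at-0: U0=1, U1=1, U2=0, U3=1, U4=0, U5=0, U6=1, U7=0, U8=0 [stuck-at-0] → Y1=0, Y2=0 — eliminated
  U6 stuck-at-1: U0=1, U1=1, U2=0, U3=1, U4=0, U5=0, U6=1 [stuck-at-1], U7=0, U8=1 → Y1=0, Y2=1 — matches
Only U6 stuck-at-1 reproduces the observed Y1=0, Y2=1.

U6 stuck-at-1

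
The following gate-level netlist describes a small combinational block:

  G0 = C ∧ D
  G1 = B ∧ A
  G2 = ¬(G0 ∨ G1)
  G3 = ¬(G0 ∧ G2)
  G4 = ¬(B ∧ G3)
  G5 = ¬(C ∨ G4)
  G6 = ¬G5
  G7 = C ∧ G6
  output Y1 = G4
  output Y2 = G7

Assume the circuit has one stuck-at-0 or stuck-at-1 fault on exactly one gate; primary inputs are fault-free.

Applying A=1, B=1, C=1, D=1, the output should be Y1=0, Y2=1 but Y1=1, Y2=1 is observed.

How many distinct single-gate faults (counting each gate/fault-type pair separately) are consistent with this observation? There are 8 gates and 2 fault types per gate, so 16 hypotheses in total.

Fault-free: G0=1, G1=1, G2=0, G3=1, G4=0, G5=0, G6=1, G7=1 → Y1=0, Y2=1. Observed Y1=1, Y2=1.
  G0: none of the 2 fault types match ✗
  G1: none of the 2 fault types match ✗
  G2: stuck-at-1 ✓; others ✗
  G3: stuck-at-0 ✓; others ✗
  G4: stuck-at-1 ✓; others ✗
  G5: none of the 2 fault types match ✗
  G6: none of the 2 fault types match ✗
  G7: none of the 2 fault types match ✗
Consistent faults: {G2 stuck-at-1, G3 stuck-at-0, G4 stuck-at-1} — 3 in all.

3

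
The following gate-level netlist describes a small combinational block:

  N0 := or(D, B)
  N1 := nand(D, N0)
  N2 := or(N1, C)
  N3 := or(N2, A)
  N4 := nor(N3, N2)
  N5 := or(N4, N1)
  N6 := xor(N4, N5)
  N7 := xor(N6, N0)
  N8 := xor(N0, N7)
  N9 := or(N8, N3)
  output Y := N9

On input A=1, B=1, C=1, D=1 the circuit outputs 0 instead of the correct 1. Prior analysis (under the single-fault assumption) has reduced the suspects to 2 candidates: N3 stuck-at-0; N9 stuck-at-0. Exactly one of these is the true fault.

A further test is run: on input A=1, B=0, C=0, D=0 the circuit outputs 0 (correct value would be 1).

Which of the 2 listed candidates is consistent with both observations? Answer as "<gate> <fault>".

Evaluate each candidate on input A=1, B=0, C=0, D=0:
  N3 stuck-at-0: N0=0, N1=1, N2=1, N3=0 [stuck-at-0], N4=0, N5=1, N6=1, N7=1, N8=1, N9=1 → 1 — eliminated
  N9 stuck-at-0: N0=0, N1=1, N2=1, N3=1, N4=0, N5=1, N6=1, N7=1, N8=1, N9=0 [stuck-at-0] → 0 — matches
Only N9 stuck-at-0 reproduces the observed 0.

N9 stuck-at-0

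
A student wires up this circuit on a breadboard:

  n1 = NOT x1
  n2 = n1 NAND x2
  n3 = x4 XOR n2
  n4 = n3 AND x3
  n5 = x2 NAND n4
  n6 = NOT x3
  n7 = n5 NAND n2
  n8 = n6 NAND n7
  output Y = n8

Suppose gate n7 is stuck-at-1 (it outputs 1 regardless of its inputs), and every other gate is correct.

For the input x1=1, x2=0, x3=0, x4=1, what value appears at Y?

0

Propagate with n7 forced: n1=0, n2=1, n3=0, n4=0, n5=1, n6=1, n7=1 [stuck-at-1], n8=0.
So Y = 0. (Without the fault it would be 1.)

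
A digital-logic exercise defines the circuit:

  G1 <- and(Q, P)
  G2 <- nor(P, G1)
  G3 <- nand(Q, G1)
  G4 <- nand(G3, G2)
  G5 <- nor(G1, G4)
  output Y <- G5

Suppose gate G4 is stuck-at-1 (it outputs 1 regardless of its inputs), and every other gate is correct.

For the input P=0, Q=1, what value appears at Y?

Propagate with G4 forced: G1=0, G2=1, G3=1, G4=1 [stuck-at-1], G5=0.
So Y = 0. (Without the fault it would be 1.)

0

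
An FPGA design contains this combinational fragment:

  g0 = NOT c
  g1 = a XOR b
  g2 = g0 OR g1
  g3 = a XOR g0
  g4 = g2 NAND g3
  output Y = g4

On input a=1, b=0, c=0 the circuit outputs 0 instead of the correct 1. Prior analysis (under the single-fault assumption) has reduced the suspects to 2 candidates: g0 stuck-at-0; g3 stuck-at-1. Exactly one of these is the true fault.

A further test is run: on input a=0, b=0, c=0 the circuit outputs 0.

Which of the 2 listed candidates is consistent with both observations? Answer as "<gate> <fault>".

Evaluate each candidate on input a=0, b=0, c=0:
  g0 stuck-at-0: g0=0 [stuck-at-0], g1=0, g2=0, g3=0, g4=1 → 1 — eliminated
  g3 stuck-at-1: g0=1, g1=0, g2=1, g3=1 [stuck-at-1], g4=0 → 0 — matches
Only g3 stuck-at-1 reproduces the observed 0.

g3 stuck-at-1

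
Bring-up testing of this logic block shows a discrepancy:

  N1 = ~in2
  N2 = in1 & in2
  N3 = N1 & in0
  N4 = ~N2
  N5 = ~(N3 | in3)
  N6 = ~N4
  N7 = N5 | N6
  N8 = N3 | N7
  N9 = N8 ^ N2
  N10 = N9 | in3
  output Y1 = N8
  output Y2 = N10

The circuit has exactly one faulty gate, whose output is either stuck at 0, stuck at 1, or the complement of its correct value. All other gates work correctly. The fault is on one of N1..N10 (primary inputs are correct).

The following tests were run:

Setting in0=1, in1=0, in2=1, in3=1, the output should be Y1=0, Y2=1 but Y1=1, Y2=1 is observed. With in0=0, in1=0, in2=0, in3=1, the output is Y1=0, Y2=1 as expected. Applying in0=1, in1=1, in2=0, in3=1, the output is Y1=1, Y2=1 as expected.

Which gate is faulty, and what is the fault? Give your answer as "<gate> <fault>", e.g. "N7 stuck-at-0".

Fault-free values for test 1 (in0=1, in1=0, in2=1, in3=1): N1=0, N2=0, N3=0, N4=1, N5=0, N6=0, N7=0, N8=0, N9=0, N10=1, giving Y1=0, Y2=1. Observed Y1=1, Y2=1.
Test 1: faults giving observed Y1=1, Y2=1 are {N1 stuck-at-1, N1 inverted output, N2 stuck-at-1, N2 inverted output, N3 stuck-at-1, N3 inverted output, N4 stuck-at-0, N4 inverted output, N5 stuck-at-1, N5 inverted output, N6 stuck-at-1, N6 inverted output, N7 stuck-at-1, N7 inverted output, N8 stuck-at-1, N8 inverted output}.
Test 2 (in0=0, in1=0, in2=0, in3=1): fault-free N1=1, N2=0, N3=0, N4=1, N5=0, N6=0, N7=0, N8=0, N9=0, N10=1 → Y1=0, Y2=1; observed Y1=0, Y2=1. Eliminates N2 stuck-at-1, N2 inverted output, N3 stuck-at-1, N3 inverted output, N4 stuck-at-0, N4 inverted output, N5 stuck-at-1, N5 inverted output, N6 stuck-at-1, N6 inverted output, N7 stuck-at-1, N7 inverted output, N8 stuck-at-1, N8 inverted output.
Test 3 (in0=1, in1=1, in2=0, in3=1): fault-free N1=1, N2=0, N3=1, N4=1, N5=0, N6=0, N7=0, N8=1, N9=1, N10=1 → Y1=1, Y2=1; observed Y1=1, Y2=1. Eliminates N1 inverted output.
Only N1 stuck-at-1 is consistent with every test.

N1 stuck-at-1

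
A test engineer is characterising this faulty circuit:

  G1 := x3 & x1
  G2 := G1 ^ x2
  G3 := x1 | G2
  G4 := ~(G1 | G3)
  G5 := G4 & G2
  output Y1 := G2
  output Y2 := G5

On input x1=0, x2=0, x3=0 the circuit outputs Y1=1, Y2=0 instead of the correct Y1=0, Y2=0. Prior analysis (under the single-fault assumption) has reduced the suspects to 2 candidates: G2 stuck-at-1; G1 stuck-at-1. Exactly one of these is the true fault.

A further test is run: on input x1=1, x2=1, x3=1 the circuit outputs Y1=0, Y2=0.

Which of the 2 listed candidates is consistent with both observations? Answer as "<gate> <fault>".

Evaluate each candidate on input x1=1, x2=1, x3=1:
  G2 stuck-at-1: G1=1, G2=1 [stuck-at-1], G3=1, G4=0, G5=0 → Y1=1, Y2=0 — eliminated
  G1 stuck-at-1: G1=1 [stuck-at-1], G2=0, G3=1, G4=0, G5=0 → Y1=0, Y2=0 — matches
Only G1 stuck-at-1 reproduces the observed Y1=0, Y2=0.

G1 stuck-at-1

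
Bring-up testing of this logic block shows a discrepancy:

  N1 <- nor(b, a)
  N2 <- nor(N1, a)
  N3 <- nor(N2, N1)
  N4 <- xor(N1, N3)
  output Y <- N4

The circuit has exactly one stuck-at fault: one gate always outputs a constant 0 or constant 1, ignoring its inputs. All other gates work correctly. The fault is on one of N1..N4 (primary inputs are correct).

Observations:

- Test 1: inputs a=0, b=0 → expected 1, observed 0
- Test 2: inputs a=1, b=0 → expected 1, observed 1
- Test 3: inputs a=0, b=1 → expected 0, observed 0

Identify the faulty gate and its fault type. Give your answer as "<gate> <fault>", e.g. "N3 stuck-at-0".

Fault-free values for test 1 (a=0, b=0): N1=1, N2=0, N3=0, N4=1, giving Y=1. Observed 0.
Test 1: faults giving observed 0 are {N1 stuck-at-0, N3 stuck-at-1, N4 stuck-at-0}.
Test 2 (a=1, b=0): fault-free N1=0, N2=0, N3=1, N4=1 → 1; observed 1. Eliminates N4 stuck-at-0.
Test 3 (a=0, b=1): fault-free N1=0, N2=1, N3=0, N4=0 → 0; observed 0. Eliminates N3 stuck-at-1.
Only N1 stuck-at-0 is consistent with every test.

N1 stuck-at-0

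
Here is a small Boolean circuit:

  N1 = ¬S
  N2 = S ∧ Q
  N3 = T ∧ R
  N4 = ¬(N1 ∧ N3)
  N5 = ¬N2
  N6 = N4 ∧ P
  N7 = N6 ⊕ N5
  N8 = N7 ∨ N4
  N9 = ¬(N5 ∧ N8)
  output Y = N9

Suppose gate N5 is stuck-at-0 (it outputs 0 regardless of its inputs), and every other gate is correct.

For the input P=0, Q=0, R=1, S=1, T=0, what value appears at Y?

1

Propagate with N5 forced: N1=0, N2=0, N3=0, N4=1, N5=0 [stuck-at-0], N6=0, N7=0, N8=1, N9=1.
So Y = 1. (Without the fault it would be 0.)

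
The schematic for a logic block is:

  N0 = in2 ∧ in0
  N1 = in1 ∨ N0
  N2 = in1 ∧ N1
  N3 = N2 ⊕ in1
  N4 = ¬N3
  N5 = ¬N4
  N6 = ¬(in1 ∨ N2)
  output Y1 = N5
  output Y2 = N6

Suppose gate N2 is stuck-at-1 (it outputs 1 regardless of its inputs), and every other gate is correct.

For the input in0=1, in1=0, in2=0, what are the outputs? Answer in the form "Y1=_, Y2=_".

Y1=1, Y2=0

Propagate with N2 forced: N0=0, N1=0, N2=1 [stuck-at-1], N3=1, N4=0, N5=1, N6=0.
So the outputs are Y1=1, Y2=0. (Without the fault they would be Y1=0, Y2=1.)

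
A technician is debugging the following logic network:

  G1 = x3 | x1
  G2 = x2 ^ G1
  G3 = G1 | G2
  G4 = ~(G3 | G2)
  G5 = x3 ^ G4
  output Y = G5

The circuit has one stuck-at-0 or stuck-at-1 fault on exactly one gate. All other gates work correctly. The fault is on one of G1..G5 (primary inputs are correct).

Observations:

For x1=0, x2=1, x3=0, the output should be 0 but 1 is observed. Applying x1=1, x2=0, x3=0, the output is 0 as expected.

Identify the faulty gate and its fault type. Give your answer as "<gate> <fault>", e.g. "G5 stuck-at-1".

G2 stuck-at-0

Fault-free values for test 1 (x1=0, x2=1, x3=0): G1=0, G2=1, G3=1, G4=0, G5=0, giving Y=0. Observed 1.
Test 1: faults giving observed 1 are {G2 stuck-at-0, G4 stuck-at-1, G5 stuck-at-1}.
Test 2 (x1=1, x2=0, x3=0): fault-free G1=1, G2=1, G3=1, G4=0, G5=0 → 0; observed 0. Eliminates G4 stuck-at-1, G5 stuck-at-1.
Only G2 stuck-at-0 is consistent with every test.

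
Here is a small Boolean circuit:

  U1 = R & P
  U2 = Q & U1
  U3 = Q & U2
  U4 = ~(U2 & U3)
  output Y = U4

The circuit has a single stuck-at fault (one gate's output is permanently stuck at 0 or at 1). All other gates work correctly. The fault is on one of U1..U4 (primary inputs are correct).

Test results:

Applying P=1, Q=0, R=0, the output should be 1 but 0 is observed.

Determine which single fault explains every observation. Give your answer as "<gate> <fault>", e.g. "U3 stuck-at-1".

U4 stuck-at-0

Fault-free values for test 1 (P=1, Q=0, R=0): U1=0, U2=0, U3=0, U4=1, giving Y=1. Observed 0.
Test 1: faults giving observed 0 are {U4 stuck-at-0}.
Only U4 stuck-at-0 is consistent with every test.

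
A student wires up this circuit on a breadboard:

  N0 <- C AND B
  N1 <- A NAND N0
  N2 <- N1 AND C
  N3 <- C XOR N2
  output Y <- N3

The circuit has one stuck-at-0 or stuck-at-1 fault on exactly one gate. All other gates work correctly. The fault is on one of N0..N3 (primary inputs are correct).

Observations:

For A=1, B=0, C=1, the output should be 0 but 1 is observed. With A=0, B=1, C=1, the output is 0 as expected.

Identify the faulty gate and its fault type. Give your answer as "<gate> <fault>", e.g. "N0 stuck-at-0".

Fault-free values for test 1 (A=1, B=0, C=1): N0=0, N1=1, N2=1, N3=0, giving Y=0. Observed 1.
Test 1: faults giving observed 1 are {N0 stuck-at-1, N1 stuck-at-0, N2 stuck-at-0, N3 stuck-at-1}.
Test 2 (A=0, B=1, C=1): fault-free N0=1, N1=1, N2=1, N3=0 → 0; observed 0. Eliminates N1 stuck-at-0, N2 stuck-at-0, N3 stuck-at-1.
Only N0 stuck-at-1 is consistent with every test.

N0 stuck-at-1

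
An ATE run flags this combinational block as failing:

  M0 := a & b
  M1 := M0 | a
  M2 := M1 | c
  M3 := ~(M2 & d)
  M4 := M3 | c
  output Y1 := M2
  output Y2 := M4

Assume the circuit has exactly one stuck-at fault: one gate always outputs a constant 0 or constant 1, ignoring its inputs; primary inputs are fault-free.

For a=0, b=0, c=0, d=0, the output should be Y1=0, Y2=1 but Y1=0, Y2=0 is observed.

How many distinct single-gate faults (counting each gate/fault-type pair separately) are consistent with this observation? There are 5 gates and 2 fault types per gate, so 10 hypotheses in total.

2

Fault-free: M0=0, M1=0, M2=0, M3=1, M4=1 → Y1=0, Y2=1. Observed Y1=0, Y2=0.
  M0 stuck-at-0: output Y1=0, Y2=1 ✗
  M0 stuck-at-1: output Y1=1, Y2=1 ✗
  M1 stuck-at-0: output Y1=0, Y2=1 ✗
  M1 stuck-at-1: output Y1=1, Y2=1 ✗
  M2 stuck-at-0: output Y1=0, Y2=1 ✗
  M2 stuck-at-1: output Y1=1, Y2=1 ✗
  M3 stuck-at-0: output Y1=0, Y2=0 ✓
  M3 stuck-at-1: output Y1=0, Y2=1 ✗
  M4 stuck-at-0: output Y1=0, Y2=0 ✓
  M4 stuck-at-1: output Y1=0, Y2=1 ✗
Consistent faults: {M3 stuck-at-0, M4 stuck-at-0} — 2 in all.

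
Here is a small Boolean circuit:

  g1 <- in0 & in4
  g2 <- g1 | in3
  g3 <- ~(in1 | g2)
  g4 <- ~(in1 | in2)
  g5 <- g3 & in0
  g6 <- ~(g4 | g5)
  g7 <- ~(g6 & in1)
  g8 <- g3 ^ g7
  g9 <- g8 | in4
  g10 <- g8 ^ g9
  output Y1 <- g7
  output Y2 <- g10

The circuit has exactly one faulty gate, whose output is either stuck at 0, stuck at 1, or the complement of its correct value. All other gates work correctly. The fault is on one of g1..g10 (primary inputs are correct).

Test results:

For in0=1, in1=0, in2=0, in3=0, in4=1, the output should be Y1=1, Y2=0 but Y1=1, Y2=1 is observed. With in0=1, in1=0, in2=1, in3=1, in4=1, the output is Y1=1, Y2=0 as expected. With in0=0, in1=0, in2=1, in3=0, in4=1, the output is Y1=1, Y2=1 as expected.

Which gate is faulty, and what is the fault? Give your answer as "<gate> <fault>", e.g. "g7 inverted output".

Fault-free values for test 1 (in0=1, in1=0, in2=0, in3=0, in4=1): g1=1, g2=1, g3=0, g4=1, g5=0, g6=0, g7=1, g8=1, g9=1, g10=0, giving Y1=1, Y2=0. Observed Y1=1, Y2=1.
Test 1: faults giving observed Y1=1, Y2=1 are {g1 stuck-at-0, g1 inverted output, g2 stuck-at-0, g2 inverted output, g3 stuck-at-1, g3 inverted output, g8 stuck-at-0, g8 inverted output, g9 stuck-at-0, g9 inverted output, g10 stuck-at-1, g10 inverted output}.
Test 2 (in0=1, in1=0, in2=1, in3=1, in4=1): fault-free g1=1, g2=1, g3=0, g4=0, g5=0, g6=1, g7=1, g8=1, g9=1, g10=0 → Y1=1, Y2=0; observed Y1=1, Y2=0. Eliminates g2 stuck-at-0, g2 inverted output, g3 stuck-at-1, g3 inverted output, g8 stuck-at-0, g8 inverted output, g9 stuck-at-0, g9 inverted output, g10 stuck-at-1, g10 inverted output.
Test 3 (in0=0, in1=0, in2=1, in3=0, in4=1): fault-free g1=0, g2=0, g3=1, g4=0, g5=0, g6=1, g7=1, g8=0, g9=1, g10=1 → Y1=1, Y2=1; observed Y1=1, Y2=1. Eliminates g1 inverted output.
Only g1 stuck-at-0 is consistent with every test.

g1 stuck-at-0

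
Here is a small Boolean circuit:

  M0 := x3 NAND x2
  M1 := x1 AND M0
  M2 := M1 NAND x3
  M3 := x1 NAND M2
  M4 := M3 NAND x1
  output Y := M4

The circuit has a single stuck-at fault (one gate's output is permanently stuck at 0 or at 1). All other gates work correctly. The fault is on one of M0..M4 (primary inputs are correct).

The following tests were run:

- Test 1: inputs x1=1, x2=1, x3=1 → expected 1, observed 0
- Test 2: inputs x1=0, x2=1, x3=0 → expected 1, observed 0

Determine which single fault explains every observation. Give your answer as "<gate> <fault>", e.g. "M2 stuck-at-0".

Fault-free values for test 1 (x1=1, x2=1, x3=1): M0=0, M1=0, M2=1, M3=0, M4=1, giving Y=1. Observed 0.
Test 1: faults giving observed 0 are {M0 stuck-at-1, M1 stuck-at-1, M2 stuck-at-0, M3 stuck-at-1, M4 stuck-at-0}.
Test 2 (x1=0, x2=1, x3=0): fault-free M0=1, M1=0, M2=1, M3=1, M4=1 → 1; observed 0. Eliminates M0 stuck-at-1, M1 stuck-at-1, M2 stuck-at-0, M3 stuck-at-1.
Only M4 stuck-at-0 is consistent with every test.

M4 stuck-at-0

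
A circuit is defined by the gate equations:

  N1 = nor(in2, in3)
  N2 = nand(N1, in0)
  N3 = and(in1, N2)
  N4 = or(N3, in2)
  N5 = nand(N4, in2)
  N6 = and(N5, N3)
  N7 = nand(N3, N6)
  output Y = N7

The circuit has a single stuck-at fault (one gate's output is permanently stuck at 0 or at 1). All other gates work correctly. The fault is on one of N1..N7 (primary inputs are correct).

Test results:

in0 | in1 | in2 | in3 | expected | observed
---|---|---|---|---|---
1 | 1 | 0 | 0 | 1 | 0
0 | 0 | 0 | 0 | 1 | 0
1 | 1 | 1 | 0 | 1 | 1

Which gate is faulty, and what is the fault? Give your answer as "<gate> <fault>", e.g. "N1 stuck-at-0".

N3 stuck-at-1

Fault-free values for test 1 (in0=1, in1=1, in2=0, in3=0): N1=1, N2=0, N3=0, N4=0, N5=1, N6=0, N7=1, giving Y=1. Observed 0.
Test 1: faults giving observed 0 are {N1 stuck-at-0, N2 stuck-at-1, N3 stuck-at-1, N7 stuck-at-0}.
Test 2 (in0=0, in1=0, in2=0, in3=0): fault-free N1=1, N2=1, N3=0, N4=0, N5=1, N6=0, N7=1 → 1; observed 0. Eliminates N1 stuck-at-0, N2 stuck-at-1.
Test 3 (in0=1, in1=1, in2=1, in3=0): fault-free N1=0, N2=1, N3=1, N4=1, N5=0, N6=0, N7=1 → 1; observed 1. Eliminates N7 stuck-at-0.
Only N3 stuck-at-1 is consistent with every test.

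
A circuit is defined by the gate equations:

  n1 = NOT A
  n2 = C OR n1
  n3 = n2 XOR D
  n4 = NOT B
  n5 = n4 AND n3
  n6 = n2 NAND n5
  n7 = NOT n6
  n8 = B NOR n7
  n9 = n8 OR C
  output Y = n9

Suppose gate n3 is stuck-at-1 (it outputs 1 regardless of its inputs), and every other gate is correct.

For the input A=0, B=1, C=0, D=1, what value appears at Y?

0

Propagate with n3 forced: n1=1, n2=1, n3=1 [stuck-at-1], n4=0, n5=0, n6=1, n7=0, n8=0, n9=0.
So Y = 0. (Same as the fault-free value — the fault is masked on this input.)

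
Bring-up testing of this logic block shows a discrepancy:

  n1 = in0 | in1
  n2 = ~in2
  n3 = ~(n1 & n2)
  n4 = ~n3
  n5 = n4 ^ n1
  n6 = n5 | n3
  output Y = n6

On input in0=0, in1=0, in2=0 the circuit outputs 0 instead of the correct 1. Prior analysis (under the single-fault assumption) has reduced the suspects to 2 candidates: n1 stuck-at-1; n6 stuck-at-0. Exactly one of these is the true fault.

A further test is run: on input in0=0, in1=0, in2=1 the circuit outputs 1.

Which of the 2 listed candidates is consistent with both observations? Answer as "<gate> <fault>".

Evaluate each candidate on input in0=0, in1=0, in2=1:
  n1 stuck-at-1: n1=1 [stuck-at-1], n2=0, n3=1, n4=0, n5=1, n6=1 → 1 — matches
  n6 stuck-at-0: n1=0, n2=0, n3=1, n4=0, n5=0, n6=0 [stuck-at-0] → 0 — eliminated
Only n1 stuck-at-1 reproduces the observed 1.

n1 stuck-at-1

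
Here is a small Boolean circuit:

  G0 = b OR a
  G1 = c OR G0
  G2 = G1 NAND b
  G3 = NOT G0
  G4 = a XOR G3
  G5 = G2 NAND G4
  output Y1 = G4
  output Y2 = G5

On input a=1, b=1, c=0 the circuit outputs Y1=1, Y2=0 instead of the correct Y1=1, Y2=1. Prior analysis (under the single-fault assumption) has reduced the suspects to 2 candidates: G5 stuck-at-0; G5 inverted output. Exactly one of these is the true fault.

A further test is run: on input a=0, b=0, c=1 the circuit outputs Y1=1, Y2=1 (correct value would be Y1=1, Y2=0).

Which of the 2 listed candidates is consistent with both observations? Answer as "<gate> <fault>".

Evaluate each candidate on input a=0, b=0, c=1:
  G5 stuck-at-0: G0=0, G1=1, G2=1, G3=1, G4=1, G5=0 [stuck-at-0] → Y1=1, Y2=0 — eliminated
  G5 inverted output: G0=0, G1=1, G2=1, G3=1, G4=1, G5=1 [inverted output] → Y1=1, Y2=1 — matches
Only G5 inverted output reproduces the observed Y1=1, Y2=1.

G5 inverted output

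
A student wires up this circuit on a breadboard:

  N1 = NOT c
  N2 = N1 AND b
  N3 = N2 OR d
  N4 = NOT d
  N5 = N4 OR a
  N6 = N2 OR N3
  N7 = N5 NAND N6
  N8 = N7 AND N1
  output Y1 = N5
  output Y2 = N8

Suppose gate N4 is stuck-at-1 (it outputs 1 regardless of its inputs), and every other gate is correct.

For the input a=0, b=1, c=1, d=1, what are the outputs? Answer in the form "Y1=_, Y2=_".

Propagate with N4 forced: N1=0, N2=0, N3=1, N4=1 [stuck-at-1], N5=1, N6=1, N7=0, N8=0.
So the outputs are Y1=1, Y2=0. (Without the fault they would be Y1=0, Y2=0.)

Y1=1, Y2=0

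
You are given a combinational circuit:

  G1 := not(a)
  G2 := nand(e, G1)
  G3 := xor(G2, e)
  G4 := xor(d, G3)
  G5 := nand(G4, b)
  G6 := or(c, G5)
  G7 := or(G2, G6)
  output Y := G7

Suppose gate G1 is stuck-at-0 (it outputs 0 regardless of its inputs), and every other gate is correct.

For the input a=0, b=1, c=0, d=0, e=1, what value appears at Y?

Propagate with G1 forced: G1=0 [stuck-at-0], G2=1, G3=0, G4=0, G5=1, G6=1, G7=1.
So Y = 1. (Without the fault it would be 0.)

1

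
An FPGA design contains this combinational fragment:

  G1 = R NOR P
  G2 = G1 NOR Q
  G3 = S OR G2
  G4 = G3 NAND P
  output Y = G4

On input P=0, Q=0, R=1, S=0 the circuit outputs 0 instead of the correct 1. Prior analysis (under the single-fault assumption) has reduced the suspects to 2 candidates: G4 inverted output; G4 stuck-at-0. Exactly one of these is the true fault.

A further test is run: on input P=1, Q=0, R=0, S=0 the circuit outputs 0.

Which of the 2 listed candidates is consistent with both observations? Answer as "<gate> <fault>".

Evaluate each candidate on input P=1, Q=0, R=0, S=0:
  G4 inverted output: G1=0, G2=1, G3=1, G4=1 [inverted output] → 1 — eliminated
  G4 stuck-at-0: G1=0, G2=1, G3=1, G4=0 [stuck-at-0] → 0 — matches
Only G4 stuck-at-0 reproduces the observed 0.

G4 stuck-at-0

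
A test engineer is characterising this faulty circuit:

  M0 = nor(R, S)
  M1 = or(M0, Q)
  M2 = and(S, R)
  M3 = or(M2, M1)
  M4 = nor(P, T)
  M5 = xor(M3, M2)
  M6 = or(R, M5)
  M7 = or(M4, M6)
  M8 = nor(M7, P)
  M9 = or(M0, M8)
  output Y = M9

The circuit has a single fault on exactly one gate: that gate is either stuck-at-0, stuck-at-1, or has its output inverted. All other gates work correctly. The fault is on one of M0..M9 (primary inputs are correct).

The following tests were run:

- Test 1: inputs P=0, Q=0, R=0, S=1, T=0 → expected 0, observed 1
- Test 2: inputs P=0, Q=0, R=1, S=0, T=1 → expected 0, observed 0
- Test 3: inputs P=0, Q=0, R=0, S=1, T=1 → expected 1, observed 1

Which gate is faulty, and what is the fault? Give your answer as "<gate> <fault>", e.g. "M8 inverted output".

Fault-free values for test 1 (P=0, Q=0, R=0, S=1, T=0): M0=0, M1=0, M2=0, M3=0, M4=1, M5=0, M6=0, M7=1, M8=0, M9=0, giving Y=0. Observed 1.
Test 1: faults giving observed 1 are {M0 stuck-at-1, M0 inverted output, M4 stuck-at-0, M4 inverted output, M7 stuck-at-0, M7 inverted output, M8 stuck-at-1, M8 inverted output, M9 stuck-at-1, M9 inverted output}.
Test 2 (P=0, Q=0, R=1, S=0, T=1): fault-free M0=0, M1=0, M2=0, M3=0, M4=0, M5=0, M6=1, M7=1, M8=0, M9=0 → 0; observed 0. Eliminates M0 stuck-at-1, M0 inverted output, M7 stuck-at-0, M7 inverted output, M8 stuck-at-1, M8 inverted output, M9 stuck-at-1, M9 inverted output.
Test 3 (P=0, Q=0, R=0, S=1, T=1): fault-free M0=0, M1=0, M2=0, M3=0, M4=0, M5=0, M6=0, M7=0, M8=1, M9=1 → 1; observed 1. Eliminates M4 inverted output.
Only M4 stuck-at-0 is consistent with every test.

M4 stuck-at-0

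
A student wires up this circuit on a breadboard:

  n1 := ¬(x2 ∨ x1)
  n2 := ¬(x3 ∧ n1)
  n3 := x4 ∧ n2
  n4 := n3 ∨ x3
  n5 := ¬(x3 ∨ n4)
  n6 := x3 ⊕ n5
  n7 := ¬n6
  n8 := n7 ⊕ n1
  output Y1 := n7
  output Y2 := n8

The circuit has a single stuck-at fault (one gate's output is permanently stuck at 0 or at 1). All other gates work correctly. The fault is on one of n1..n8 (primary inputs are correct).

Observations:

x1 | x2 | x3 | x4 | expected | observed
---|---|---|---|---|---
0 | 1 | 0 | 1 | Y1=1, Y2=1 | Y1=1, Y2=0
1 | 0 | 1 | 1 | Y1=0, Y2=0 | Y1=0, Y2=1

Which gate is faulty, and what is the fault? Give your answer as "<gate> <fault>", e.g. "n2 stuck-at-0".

n1 stuck-at-1

Fault-free values for test 1 (x1=0, x2=1, x3=0, x4=1): n1=0, n2=1, n3=1, n4=1, n5=0, n6=0, n7=1, n8=1, giving Y1=1, Y2=1. Observed Y1=1, Y2=0.
Test 1: faults giving observed Y1=1, Y2=0 are {n1 stuck-at-1, n8 stuck-at-0}.
Test 2 (x1=1, x2=0, x3=1, x4=1): fault-free n1=0, n2=1, n3=1, n4=1, n5=0, n6=1, n7=0, n8=0 → Y1=0, Y2=0; observed Y1=0, Y2=1. Eliminates n8 stuck-at-0.
Only n1 stuck-at-1 is consistent with every test.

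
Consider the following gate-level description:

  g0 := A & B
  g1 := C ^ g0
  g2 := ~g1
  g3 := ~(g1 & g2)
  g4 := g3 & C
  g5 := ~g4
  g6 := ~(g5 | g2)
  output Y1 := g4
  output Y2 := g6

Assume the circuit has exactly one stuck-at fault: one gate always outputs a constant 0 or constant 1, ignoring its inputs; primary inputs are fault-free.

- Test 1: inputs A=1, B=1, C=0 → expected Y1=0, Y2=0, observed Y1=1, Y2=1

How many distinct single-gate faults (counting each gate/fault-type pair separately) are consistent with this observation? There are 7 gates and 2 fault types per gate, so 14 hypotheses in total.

1

Fault-free: g0=1, g1=1, g2=0, g3=1, g4=0, g5=1, g6=0 → Y1=0, Y2=0. Observed Y1=1, Y2=1.
  g0 stuck-at-0: output Y1=0, Y2=0 ✗
  g0 stuck-at-1: output Y1=0, Y2=0 ✗
  g1 stuck-at-0: output Y1=0, Y2=0 ✗
  g1 stuck-at-1: output Y1=0, Y2=0 ✗
  g2 stuck-at-0: output Y1=0, Y2=0 ✗
  g2 stuck-at-1: output Y1=0, Y2=0 ✗
  g3 stuck-at-0: output Y1=0, Y2=0 ✗
  g3 stuck-at-1: output Y1=0, Y2=0 ✗
  g4 stuck-at-0: output Y1=0, Y2=0 ✗
  g4 stuck-at-1: output Y1=1, Y2=1 ✓
  g5 stuck-at-0: output Y1=0, Y2=1 ✗
  g5 stuck-at-1: output Y1=0, Y2=0 ✗
  g6 stuck-at-0: output Y1=0, Y2=0 ✗
  g6 stuck-at-1: output Y1=0, Y2=1 ✗
Consistent faults: {g4 stuck-at-1} — 1 in all.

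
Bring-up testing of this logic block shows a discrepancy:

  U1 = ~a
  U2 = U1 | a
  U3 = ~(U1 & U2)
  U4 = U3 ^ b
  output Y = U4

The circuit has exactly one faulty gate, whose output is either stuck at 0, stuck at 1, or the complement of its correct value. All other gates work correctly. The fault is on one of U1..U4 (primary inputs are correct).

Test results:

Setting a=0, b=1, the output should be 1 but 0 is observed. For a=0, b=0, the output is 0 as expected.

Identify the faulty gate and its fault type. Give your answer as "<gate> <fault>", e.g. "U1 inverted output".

Fault-free values for test 1 (a=0, b=1): U1=1, U2=1, U3=0, U4=1, giving Y=1. Observed 0.
Test 1: faults giving observed 0 are {U1 stuck-at-0, U1 inverted output, U2 stuck-at-0, U2 inverted output, U3 stuck-at-1, U3 inverted output, U4 stuck-at-0, U4 inverted output}.
Test 2 (a=0, b=0): fault-free U1=1, U2=1, U3=0, U4=0 → 0; observed 0. Eliminates U1 stuck-at-0, U1 inverted output, U2 stuck-at-0, U2 inverted output, U3 stuck-at-1, U3 inverted output, U4 inverted output.
Only U4 stuck-at-0 is consistent with every test.

U4 stuck-at-0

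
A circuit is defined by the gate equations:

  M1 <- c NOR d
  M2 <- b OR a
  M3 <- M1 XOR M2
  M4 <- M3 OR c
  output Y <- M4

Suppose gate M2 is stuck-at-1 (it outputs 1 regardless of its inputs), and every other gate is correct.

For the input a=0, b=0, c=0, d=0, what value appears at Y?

Propagate with M2 forced: M1=1, M2=1 [stuck-at-1], M3=0, M4=0.
So Y = 0. (Without the fault it would be 1.)

0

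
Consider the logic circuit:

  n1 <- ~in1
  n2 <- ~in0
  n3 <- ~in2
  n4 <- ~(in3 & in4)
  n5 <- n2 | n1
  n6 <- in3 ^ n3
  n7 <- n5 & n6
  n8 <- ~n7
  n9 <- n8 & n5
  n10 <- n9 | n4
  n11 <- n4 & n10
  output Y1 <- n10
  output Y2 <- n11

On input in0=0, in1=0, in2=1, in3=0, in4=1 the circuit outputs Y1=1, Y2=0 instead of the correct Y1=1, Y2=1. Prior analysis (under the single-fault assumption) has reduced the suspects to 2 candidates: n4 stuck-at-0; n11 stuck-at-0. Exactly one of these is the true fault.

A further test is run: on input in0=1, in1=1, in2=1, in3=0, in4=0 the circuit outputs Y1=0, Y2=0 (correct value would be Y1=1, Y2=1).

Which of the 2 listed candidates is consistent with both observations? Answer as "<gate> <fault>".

n4 stuck-at-0

Evaluate each candidate on input in0=1, in1=1, in2=1, in3=0, in4=0:
  n4 stuck-at-0: n1=0, n2=0, n3=0, n4=0 [stuck-at-0], n5=0, n6=0, n7=0, n8=1, n9=0, n10=0, n11=0 → Y1=0, Y2=0 — matches
  n11 stuck-at-0: n1=0, n2=0, n3=0, n4=1, n5=0, n6=0, n7=0, n8=1, n9=0, n10=1, n11=0 [stuck-at-0] → Y1=1, Y2=0 — eliminated
Only n4 stuck-at-0 reproduces the observed Y1=0, Y2=0.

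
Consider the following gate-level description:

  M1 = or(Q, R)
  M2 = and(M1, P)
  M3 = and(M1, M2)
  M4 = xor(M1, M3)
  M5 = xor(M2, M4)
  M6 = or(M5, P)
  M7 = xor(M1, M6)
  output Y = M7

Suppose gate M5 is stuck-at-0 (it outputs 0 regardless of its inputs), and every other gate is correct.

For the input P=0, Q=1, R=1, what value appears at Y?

1

Propagate with M5 forced: M1=1, M2=0, M3=0, M4=1, M5=0 [stuck-at-0], M6=0, M7=1.
So Y = 1. (Without the fault it would be 0.)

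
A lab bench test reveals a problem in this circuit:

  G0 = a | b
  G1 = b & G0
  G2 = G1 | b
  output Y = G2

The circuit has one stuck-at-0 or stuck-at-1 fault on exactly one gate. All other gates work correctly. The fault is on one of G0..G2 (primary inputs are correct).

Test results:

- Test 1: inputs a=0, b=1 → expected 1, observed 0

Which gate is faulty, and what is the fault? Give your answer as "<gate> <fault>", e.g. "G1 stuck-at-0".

G2 stuck-at-0

Fault-free values for test 1 (a=0, b=1): G0=1, G1=1, G2=1, giving Y=1. Observed 0.
Test 1: faults giving observed 0 are {G2 stuck-at-0}.
Only G2 stuck-at-0 is consistent with every test.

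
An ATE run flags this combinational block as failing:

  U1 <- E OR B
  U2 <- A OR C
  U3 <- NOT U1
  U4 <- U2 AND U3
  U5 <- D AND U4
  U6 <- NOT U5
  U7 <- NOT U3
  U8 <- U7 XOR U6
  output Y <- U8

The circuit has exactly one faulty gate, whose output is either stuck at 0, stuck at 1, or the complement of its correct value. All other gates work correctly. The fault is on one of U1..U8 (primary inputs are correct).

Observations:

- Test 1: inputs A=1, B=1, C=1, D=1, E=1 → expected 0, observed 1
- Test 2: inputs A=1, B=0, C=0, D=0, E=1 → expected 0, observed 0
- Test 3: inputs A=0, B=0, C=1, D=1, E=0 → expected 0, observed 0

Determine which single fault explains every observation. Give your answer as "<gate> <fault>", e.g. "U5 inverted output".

Fault-free values for test 1 (A=1, B=1, C=1, D=1, E=1): U1=1, U2=1, U3=0, U4=0, U5=0, U6=1, U7=1, U8=0, giving Y=0. Observed 1.
Test 1: faults giving observed 1 are {U4 stuck-at-1, U4 inverted output, U5 stuck-at-1, U5 inverted output, U6 stuck-at-0, U6 inverted output, U7 stuck-at-0, U7 inverted output, U8 stuck-at-1, U8 inverted output}.
Test 2 (A=1, B=0, C=0, D=0, E=1): fault-free U1=1, U2=1, U3=0, U4=0, U5=0, U6=1, U7=1, U8=0 → 0; observed 0. Eliminates U5 stuck-at-1, U5 inverted output, U6 stuck-at-0, U6 inverted output, U7 stuck-at-0, U7 inverted output, U8 stuck-at-1, U8 inverted output.
Test 3 (A=0, B=0, C=1, D=1, E=0): fault-free U1=0, U2=1, U3=1, U4=1, U5=1, U6=0, U7=0, U8=0 → 0; observed 0. Eliminates U4 inverted output.
Only U4 stuck-at-1 is consistent with every test.

U4 stuck-at-1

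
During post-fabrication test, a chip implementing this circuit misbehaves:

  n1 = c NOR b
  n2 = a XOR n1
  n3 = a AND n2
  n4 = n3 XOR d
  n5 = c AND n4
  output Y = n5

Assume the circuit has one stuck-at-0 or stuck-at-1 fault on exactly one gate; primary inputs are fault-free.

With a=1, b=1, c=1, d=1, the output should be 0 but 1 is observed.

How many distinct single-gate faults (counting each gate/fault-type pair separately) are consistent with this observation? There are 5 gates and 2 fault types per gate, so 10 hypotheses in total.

Fault-free: n1=0, n2=1, n3=1, n4=0, n5=0 → 0. Observed 1.
  n1 stuck-at-0: output 0 ✗
  n1 stuck-at-1: output 1 ✓
  n2 stuck-at-0: output 1 ✓
  n2 stuck-at-1: output 0 ✗
  n3 stuck-at-0: output 1 ✓
  n3 stuck-at-1: output 0 ✗
  n4 stuck-at-0: output 0 ✗
  n4 stuck-at-1: output 1 ✓
  n5 stuck-at-0: output 0 ✗
  n5 stuck-at-1: output 1 ✓
Consistent faults: {n1 stuck-at-1, n2 stuck-at-0, n3 stuck-at-0, n4 stuck-at-1, n5 stuck-at-1} — 5 in all.

5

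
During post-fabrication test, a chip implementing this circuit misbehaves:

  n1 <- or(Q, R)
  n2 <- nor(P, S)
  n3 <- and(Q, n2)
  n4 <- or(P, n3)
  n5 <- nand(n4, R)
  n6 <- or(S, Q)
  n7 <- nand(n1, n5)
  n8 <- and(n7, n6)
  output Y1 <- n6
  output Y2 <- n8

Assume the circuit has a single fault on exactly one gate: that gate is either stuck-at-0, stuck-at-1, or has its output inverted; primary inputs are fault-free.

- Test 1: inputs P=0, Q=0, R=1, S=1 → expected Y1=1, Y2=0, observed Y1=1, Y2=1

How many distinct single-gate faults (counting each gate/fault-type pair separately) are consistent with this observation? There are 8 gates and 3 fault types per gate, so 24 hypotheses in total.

Fault-free: n1=1, n2=0, n3=0, n4=0, n5=1, n6=1, n7=0, n8=0 → Y1=1, Y2=0. Observed Y1=1, Y2=1.
  n1: stuck-at-0, inverted output ✓; others ✗
  n2: none of the 3 fault types match ✗
  n3: stuck-at-1, inverted output ✓; others ✗
  n4: stuck-at-1, inverted output ✓; others ✗
  n5: stuck-at-0, inverted output ✓; others ✗
  n6: none of the 3 fault types match ✗
  n7: stuck-at-1, inverted output ✓; others ✗
  n8: stuck-at-1, inverted output ✓; others ✗
Consistent faults: {n1 stuck-at-0, n1 inverted output, n3 stuck-at-1, n3 inverted output, n4 stuck-at-1, n4 inverted output, n5 stuck-at-0, n5 inverted output, n7 stuck-at-1, n7 inverted output, n8 stuck-at-1, n8 inverted output} — 12 in all.

12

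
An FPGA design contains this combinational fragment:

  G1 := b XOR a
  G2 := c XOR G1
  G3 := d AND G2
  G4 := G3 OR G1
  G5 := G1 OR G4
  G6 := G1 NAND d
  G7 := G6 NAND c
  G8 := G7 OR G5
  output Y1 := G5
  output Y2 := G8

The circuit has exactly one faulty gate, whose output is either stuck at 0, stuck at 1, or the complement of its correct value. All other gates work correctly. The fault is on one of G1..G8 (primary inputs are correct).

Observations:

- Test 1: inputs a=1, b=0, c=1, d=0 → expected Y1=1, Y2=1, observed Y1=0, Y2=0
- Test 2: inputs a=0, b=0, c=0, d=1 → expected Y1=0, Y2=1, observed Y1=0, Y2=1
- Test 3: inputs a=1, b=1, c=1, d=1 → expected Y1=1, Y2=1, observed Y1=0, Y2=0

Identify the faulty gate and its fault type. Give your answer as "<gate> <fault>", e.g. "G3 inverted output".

Fault-free values for test 1 (a=1, b=0, c=1, d=0): G1=1, G2=0, G3=0, G4=1, G5=1, G6=1, G7=0, G8=1, giving Y1=1, Y2=1. Observed Y1=0, Y2=0.
Test 1: faults giving observed Y1=0, Y2=0 are {G1 stuck-at-0, G1 inverted output, G5 stuck-at-0, G5 inverted output}.
Test 2 (a=0, b=0, c=0, d=1): fault-free G1=0, G2=0, G3=0, G4=0, G5=0, G6=1, G7=1, G8=1 → Y1=0, Y2=1; observed Y1=0, Y2=1. Eliminates G1 inverted output, G5 inverted output.
Test 3 (a=1, b=1, c=1, d=1): fault-free G1=0, G2=1, G3=1, G4=1, G5=1, G6=1, G7=0, G8=1 → Y1=1, Y2=1; observed Y1=0, Y2=0. Eliminates G1 stuck-at-0.
Only G5 stuck-at-0 is consistent with every test.

G5 stuck-at-0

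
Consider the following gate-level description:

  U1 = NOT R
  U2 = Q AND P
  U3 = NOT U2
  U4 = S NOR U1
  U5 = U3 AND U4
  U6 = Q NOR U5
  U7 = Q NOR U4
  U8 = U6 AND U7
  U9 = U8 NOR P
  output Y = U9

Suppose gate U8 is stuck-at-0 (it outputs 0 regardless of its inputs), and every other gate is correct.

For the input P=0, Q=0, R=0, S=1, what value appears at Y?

Propagate with U8 forced: U1=1, U2=0, U3=1, U4=0, U5=0, U6=1, U7=1, U8=0 [stuck-at-0], U9=1.
So Y = 1. (Without the fault it would be 0.)

1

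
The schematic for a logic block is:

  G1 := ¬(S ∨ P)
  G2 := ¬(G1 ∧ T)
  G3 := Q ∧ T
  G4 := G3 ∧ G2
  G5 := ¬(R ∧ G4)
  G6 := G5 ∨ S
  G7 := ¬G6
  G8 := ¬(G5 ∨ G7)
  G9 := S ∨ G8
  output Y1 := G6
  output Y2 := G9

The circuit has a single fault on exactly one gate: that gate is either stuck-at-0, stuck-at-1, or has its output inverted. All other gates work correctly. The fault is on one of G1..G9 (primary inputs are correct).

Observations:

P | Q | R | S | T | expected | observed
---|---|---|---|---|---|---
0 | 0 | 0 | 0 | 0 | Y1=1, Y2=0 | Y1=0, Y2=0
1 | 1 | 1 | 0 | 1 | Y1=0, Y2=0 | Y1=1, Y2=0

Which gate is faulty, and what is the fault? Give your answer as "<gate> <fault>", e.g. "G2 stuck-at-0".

Fault-free values for test 1 (P=0, Q=0, R=0, S=0, T=0): G1=1, G2=1, G3=0, G4=0, G5=1, G6=1, G7=0, G8=0, G9=0, giving Y1=1, Y2=0. Observed Y1=0, Y2=0.
Test 1: faults giving observed Y1=0, Y2=0 are {G5 stuck-at-0, G5 inverted output, G6 stuck-at-0, G6 inverted output}.
Test 2 (P=1, Q=1, R=1, S=0, T=1): fault-free G1=0, G2=1, G3=1, G4=1, G5=0, G6=0, G7=1, G8=0, G9=0 → Y1=0, Y2=0; observed Y1=1, Y2=0. Eliminates G5 stuck-at-0, G6 stuck-at-0, G6 inverted output.
Only G5 inverted output is consistent with every test.

G5 inverted output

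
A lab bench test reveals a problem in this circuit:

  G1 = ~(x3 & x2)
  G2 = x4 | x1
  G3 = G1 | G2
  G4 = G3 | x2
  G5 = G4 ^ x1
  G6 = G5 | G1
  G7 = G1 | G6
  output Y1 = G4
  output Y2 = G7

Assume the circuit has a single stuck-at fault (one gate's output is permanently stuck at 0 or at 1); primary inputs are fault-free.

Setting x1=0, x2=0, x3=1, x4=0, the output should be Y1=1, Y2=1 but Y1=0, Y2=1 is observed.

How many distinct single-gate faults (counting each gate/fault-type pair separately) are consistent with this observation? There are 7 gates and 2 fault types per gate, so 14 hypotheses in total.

Fault-free: G1=1, G2=0, G3=1, G4=1, G5=1, G6=1, G7=1 → Y1=1, Y2=1. Observed Y1=0, Y2=1.
  G1 stuck-at-0: output Y1=0, Y2=0 ✗
  G1 stuck-at-1: output Y1=1, Y2=1 ✗
  G2 stuck-at-0: output Y1=1, Y2=1 ✗
  G2 stuck-at-1: output Y1=1, Y2=1 ✗
  G3 stuck-at-0: output Y1=0, Y2=1 ✓
  G3 stuck-at-1: output Y1=1, Y2=1 ✗
  G4 stuck-at-0: output Y1=0, Y2=1 ✓
  G4 stuck-at-1: output Y1=1, Y2=1 ✗
  G5 stuck-at-0: output Y1=1, Y2=1 ✗
  G5 stuck-at-1: output Y1=1, Y2=1 ✗
  G6 stuck-at-0: output Y1=1, Y2=1 ✗
  G6 stuck-at-1: output Y1=1, Y2=1 ✗
  G7 stuck-at-0: output Y1=1, Y2=0 ✗
  G7 stuck-at-1: output Y1=1, Y2=1 ✗
Consistent faults: {G3 stuck-at-0, G4 stuck-at-0} — 2 in all.

2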